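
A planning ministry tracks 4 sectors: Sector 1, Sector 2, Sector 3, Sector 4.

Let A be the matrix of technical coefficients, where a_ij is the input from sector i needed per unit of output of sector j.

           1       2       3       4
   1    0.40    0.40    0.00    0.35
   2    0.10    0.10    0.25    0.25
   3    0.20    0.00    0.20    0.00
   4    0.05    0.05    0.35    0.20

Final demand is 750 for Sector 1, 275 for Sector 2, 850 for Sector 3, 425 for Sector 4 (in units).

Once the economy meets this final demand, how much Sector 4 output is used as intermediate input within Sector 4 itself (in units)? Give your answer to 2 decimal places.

z_44 = 334.86

I − A =
  [   0.60    -0.40     0.00    -0.35]
  [  -0.10     0.90    -0.25    -0.25]
  [  -0.20     0.00     0.80     0.00]
  [  -0.05    -0.05    -0.35     0.80]
Compute the cofactors C_ij = (−1)^(i+j)·(3×3 minor ij) of I−A; the adjugate is their transpose:
adj(I−A) = Cᵀ =
  [ 0.566000   0.270000   0.229625   0.332000]
  [ 0.131500   0.345500   0.180375   0.165500]
  [ 0.141500   0.067500   0.370000   0.083000]
  [ 0.105500   0.068000   0.187500   0.380000]
det(I−A) = Σ_j (I−A)_1j·C_1j = (0.60)(0.566000) + (-0.40)(0.131500) + (0.00)(0.141500) + (-0.35)(0.105500) = 0.250075
(I − A)⁻¹ = adj(I−A) / det(I−A) ≈
  [   2.2633     1.0797     0.9182     1.3276]
  [   0.5258     1.3816     0.7213     0.6618]
  [   0.5658     0.2699     1.4796     0.3319]
  [   0.4219     0.2719     0.7498     1.5195]
First solve x = (I − A)⁻¹ d = adj(I−A)·d / det(I−A); in particular x_4 = (0.105500·750 + 0.068000·275 + 0.187500·850 + 0.380000·425) / 0.250075 = 418.70 / 0.250075 ≈ 1674.2977.
Intermediate flow from 4 to 4: z_44 = a_44 · x_4 = 0.20 × 418.70 / 0.250075 = 83.74 / 0.250075 ≈ 334.86.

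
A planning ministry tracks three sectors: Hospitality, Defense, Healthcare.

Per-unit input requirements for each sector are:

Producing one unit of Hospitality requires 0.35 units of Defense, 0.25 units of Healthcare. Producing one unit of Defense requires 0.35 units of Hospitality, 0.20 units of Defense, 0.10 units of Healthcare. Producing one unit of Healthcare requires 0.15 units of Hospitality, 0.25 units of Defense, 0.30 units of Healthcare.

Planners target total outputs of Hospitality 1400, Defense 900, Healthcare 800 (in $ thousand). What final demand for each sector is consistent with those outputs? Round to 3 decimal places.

I − A =
  [   1.00    -0.35    -0.15]
  [  -0.35     0.80    -0.25]
  [  -0.25    -0.10     0.70]
d = (I − A) x:
  d_1 = (+1.00)·1400 + (-0.35)·900 + (-0.15)·800 = 965.000
  d_2 = (-0.35)·1400 + (+0.80)·900 + (-0.25)·800 = 30.000
  d_3 = (-0.25)·1400 + (-0.10)·900 + (+0.70)·800 = 120.000

d_1 = 965.000, d_2 = 30.000, d_3 = 120.000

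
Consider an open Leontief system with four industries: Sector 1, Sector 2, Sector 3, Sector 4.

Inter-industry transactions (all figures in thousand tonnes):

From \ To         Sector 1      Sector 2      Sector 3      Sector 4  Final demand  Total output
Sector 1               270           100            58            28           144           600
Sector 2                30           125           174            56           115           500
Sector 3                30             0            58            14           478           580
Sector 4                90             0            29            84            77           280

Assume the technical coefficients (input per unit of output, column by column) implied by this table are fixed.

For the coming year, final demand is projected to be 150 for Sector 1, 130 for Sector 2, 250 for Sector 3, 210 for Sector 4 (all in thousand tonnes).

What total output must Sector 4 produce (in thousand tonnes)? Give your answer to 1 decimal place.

Technical coefficients a_ij = z_ij / X_j:
  a_11 = 270/600 = 0.45, a_21 = 30/600 = 0.05, a_31 = 30/600 = 0.05, a_41 = 90/600 = 0.15
  a_12 = 100/500 = 0.20, a_22 = 125/500 = 0.25, a_32 = 0/500 = 0.00, a_42 = 0/500 = 0.00
  a_13 = 58/580 = 0.10, a_23 = 174/580 = 0.30, a_33 = 58/580 = 0.10, a_43 = 29/580 = 0.05
  a_14 = 28/280 = 0.10, a_24 = 56/280 = 0.20, a_34 = 14/280 = 0.05, a_44 = 84/280 = 0.30
I − A =
  [   0.55    -0.20    -0.10    -0.10]
  [  -0.05     0.75    -0.30    -0.20]
  [  -0.05     0.00     0.90    -0.05]
  [  -0.15     0.00    -0.05     0.70]
Compute the cofactors C_ij = (−1)^(i+j)·(3×3 minor ij) of I−A; the adjugate is their transpose:
adj(I−A) = Cᵀ =
  [ 0.470625   0.125500   0.100250   0.110250]
  [ 0.071625   0.327125   0.123250   0.112500]
  [ 0.031875   0.008500   0.264500   0.025875]
  [ 0.103125   0.027500   0.040375   0.355500]
det(I−A) = Σ_j (I−A)_1j·C_1j = (0.55)(0.470625) + (-0.20)(0.071625) + (-0.10)(0.031875) + (-0.10)(0.103125) = 0.23101875
(I − A)⁻¹ = adj(I−A) / det(I−A) ≈
  [   2.0372     0.5432     0.4339     0.4772]
  [   0.3100     1.4160     0.5335     0.4870]
  [   0.1380     0.0368     1.1449     0.1120]
  [   0.4464     0.1190     0.1748     1.5388]
x = (I − A)⁻¹ d = adj(I−A)·d / det(I−A), with det(I−A) = 0.23101875:
  x_1 = (0.470625·150 + 0.125500·130 + 0.100250·250 + 0.110250·210) / 0.23101875 = 135.12375 / 0.23101875 ≈ 584.9
  x_2 = (0.071625·150 + 0.327125·130 + 0.123250·250 + 0.112500·210) / 0.23101875 = 107.7075 / 0.23101875 ≈ 466.2
  x_3 = (0.031875·150 + 0.008500·130 + 0.264500·250 + 0.025875·210) / 0.23101875 = 77.445 / 0.23101875 ≈ 335.2
  x_4 = (0.103125·150 + 0.027500·130 + 0.040375·250 + 0.355500·210) / 0.23101875 = 103.7925 / 0.23101875 ≈ 449.3

x_4 = 449.3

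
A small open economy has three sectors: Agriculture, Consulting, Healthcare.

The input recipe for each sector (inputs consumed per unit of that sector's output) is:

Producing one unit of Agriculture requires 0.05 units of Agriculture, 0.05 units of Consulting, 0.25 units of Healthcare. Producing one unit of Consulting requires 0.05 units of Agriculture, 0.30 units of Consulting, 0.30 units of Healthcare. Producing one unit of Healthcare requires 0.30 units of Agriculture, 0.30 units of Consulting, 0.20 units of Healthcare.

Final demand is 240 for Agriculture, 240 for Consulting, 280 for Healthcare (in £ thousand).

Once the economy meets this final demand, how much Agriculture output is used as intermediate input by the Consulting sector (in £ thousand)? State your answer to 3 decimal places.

I − A =
  [   0.95    -0.05    -0.30]
  [  -0.05     0.70    -0.30]
  [  -0.25    -0.30     0.80]
Cofactors of I−A, C_ij = (−1)^(i+j)·(minor ij) (rows/columns in the sector order above):
  C_11 = (0.70)(0.80) − (-0.30)(-0.30) = 0.4700
  C_12 = −[(-0.05)(0.80) − (-0.30)(-0.25)] = 0.1150
  C_13 = (-0.05)(-0.30) − (0.70)(-0.25) = 0.1900
  C_21 = −[(-0.05)(0.80) − (-0.30)(-0.30)] = 0.1300
  C_22 = (0.95)(0.80) − (-0.30)(-0.25) = 0.6850
  C_23 = −[(0.95)(-0.30) − (-0.05)(-0.25)] = 0.2975
  C_31 = (-0.05)(-0.30) − (-0.30)(0.70) = 0.2250
  C_32 = −[(0.95)(-0.30) − (-0.30)(-0.05)] = 0.3000
  C_33 = (0.95)(0.70) − (-0.05)(-0.05) = 0.6625
det(I−A) = Σ_j (I−A)_1j·C_1j = (0.95)(0.4700) + (-0.05)(0.1150) + (-0.30)(0.1900) = 0.38375
adj(I−A) = Cᵀ =
  [ 0.4700   0.1300   0.2250]
  [ 0.1150   0.6850   0.3000]
  [ 0.1900   0.2975   0.6625]
(I − A)⁻¹ = adj(I−A) / det(I−A) ≈
  [   1.2248     0.3388     0.5863]
  [   0.2997     1.7850     0.7818]
  [   0.4951     0.7752     1.7264]
First solve x = (I − A)⁻¹ d = adj(I−A)·d / det(I−A); in particular x_2 = (0.1150·240 + 0.6850·240 + 0.3000·280) / 0.38375 = 276.00 / 0.38375 ≈ 719.21824.
Intermediate flow from 1 to 2: z_12 = a_12 · x_2 = 0.05 × 276.00 / 0.38375 = 13.80 / 0.38375 ≈ 35.961.

z_12 = 35.961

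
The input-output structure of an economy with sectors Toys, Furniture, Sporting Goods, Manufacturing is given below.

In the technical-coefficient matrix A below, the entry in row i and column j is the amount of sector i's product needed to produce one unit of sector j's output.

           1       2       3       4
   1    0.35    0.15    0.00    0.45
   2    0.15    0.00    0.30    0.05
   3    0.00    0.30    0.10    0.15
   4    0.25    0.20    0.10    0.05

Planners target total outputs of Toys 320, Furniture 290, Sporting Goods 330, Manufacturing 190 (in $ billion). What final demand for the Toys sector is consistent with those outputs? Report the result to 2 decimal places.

d_1 = 79.00

I − A =
  [   0.65    -0.15     0.00    -0.45]
  [  -0.15     1.00    -0.30    -0.05]
  [   0.00    -0.30     0.90    -0.15]
  [  -0.25    -0.20    -0.10     0.95]
d = (I − A) x:
  d_1 = (+0.65)·320 + (-0.15)·290 + (+0.00)·330 + (-0.45)·190 = 79.00
  d_2 = (-0.15)·320 + (+1.00)·290 + (-0.30)·330 + (-0.05)·190 = 133.50
  d_3 = (+0.00)·320 + (-0.30)·290 + (+0.90)·330 + (-0.15)·190 = 181.50
  d_4 = (-0.25)·320 + (-0.20)·290 + (-0.10)·330 + (+0.95)·190 = 9.50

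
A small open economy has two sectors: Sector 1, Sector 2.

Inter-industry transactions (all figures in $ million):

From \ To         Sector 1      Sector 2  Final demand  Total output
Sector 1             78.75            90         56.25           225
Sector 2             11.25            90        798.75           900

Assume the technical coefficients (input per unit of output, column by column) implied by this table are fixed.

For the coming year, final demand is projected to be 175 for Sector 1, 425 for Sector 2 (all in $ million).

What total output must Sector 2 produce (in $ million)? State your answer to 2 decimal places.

x_2 = 491.38

Technical coefficients a_ij = z_ij / X_j:
  a_11 = 78.75/225 = 0.35, a_21 = 11.25/225 = 0.05
  a_12 = 90/900 = 0.10, a_22 = 90/900 = 0.10
I − A =
  [   0.65    -0.10]
  [  -0.05     0.90]
det(I−A) = (0.65)(0.90) − (-0.10)(-0.05) = 0.5800
adj(I−A) = [[0.90, 0.10], [0.05, 0.65]]
(I − A)⁻¹ = adj(I−A) / det(I−A) ≈
  [   1.5517     0.1724]
  [   0.0862     1.1207]
x = (I − A)⁻¹ d = adj(I−A)·d / det(I−A), with det(I−A) = 0.5800:
  x_1 = (0.90·175 + 0.10·425) / 0.5800 = 200.00 / 0.5800 ≈ 344.83
  x_2 = (0.05·175 + 0.65·425) / 0.5800 = 285.00 / 0.5800 ≈ 491.38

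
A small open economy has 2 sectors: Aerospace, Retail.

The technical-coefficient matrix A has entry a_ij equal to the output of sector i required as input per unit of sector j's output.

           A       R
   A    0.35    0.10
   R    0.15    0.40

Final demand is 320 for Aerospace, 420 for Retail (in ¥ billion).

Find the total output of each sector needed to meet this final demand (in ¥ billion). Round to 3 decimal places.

x_A = 624.000, x_R = 856.000

I − A =
  [   0.65    -0.10]
  [  -0.15     0.60]
det(I−A) = (0.65)(0.60) − (-0.10)(-0.15) = 0.3750
adj(I−A) = [[0.60, 0.10], [0.15, 0.65]]
(I − A)⁻¹ = adj(I−A) / det(I−A) ≈
  [   1.6000     0.2667]
  [   0.4000     1.7333]
x = (I − A)⁻¹ d = adj(I−A)·d / det(I−A), with det(I−A) = 0.3750:
  x_A = (0.60·320 + 0.10·420) / 0.3750 = 234.00 / 0.3750 = 624.000
  x_R = (0.15·320 + 0.65·420) / 0.3750 = 321.00 / 0.3750 = 856.000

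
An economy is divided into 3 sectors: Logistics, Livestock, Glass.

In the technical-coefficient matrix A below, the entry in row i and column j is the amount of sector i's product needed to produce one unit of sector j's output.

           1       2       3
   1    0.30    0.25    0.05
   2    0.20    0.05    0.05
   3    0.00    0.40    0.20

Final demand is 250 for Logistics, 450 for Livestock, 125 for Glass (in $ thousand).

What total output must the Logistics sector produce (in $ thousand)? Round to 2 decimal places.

I − A =
  [   0.70    -0.25    -0.05]
  [  -0.20     0.95    -0.05]
  [   0.00    -0.40     0.80]
Cofactors of I−A, C_ij = (−1)^(i+j)·(minor ij) (rows/columns in the sector order above):
  C_11 = (0.95)(0.80) − (-0.05)(-0.40) = 0.7400
  C_12 = −[(-0.20)(0.80) − (-0.05)(0.00)] = 0.1600
  C_13 = (-0.20)(-0.40) − (0.95)(0.00) = 0.0800
  C_21 = −[(-0.25)(0.80) − (-0.05)(-0.40)] = 0.2200
  C_22 = (0.70)(0.80) − (-0.05)(0.00) = 0.5600
  C_23 = −[(0.70)(-0.40) − (-0.25)(0.00)] = 0.2800
  C_31 = (-0.25)(-0.05) − (-0.05)(0.95) = 0.0600
  C_32 = −[(0.70)(-0.05) − (-0.05)(-0.20)] = 0.0450
  C_33 = (0.70)(0.95) − (-0.25)(-0.20) = 0.6150
det(I−A) = Σ_j (I−A)_1j·C_1j = (0.70)(0.7400) + (-0.25)(0.1600) + (-0.05)(0.0800) = 0.4740
adj(I−A) = Cᵀ =
  [ 0.7400   0.2200   0.0600]
  [ 0.1600   0.5600   0.0450]
  [ 0.0800   0.2800   0.6150]
(I − A)⁻¹ = adj(I−A) / det(I−A) ≈
  [   1.5612     0.4641     0.1266]
  [   0.3376     1.1814     0.0949]
  [   0.1688     0.5907     1.2975]
x = (I − A)⁻¹ d = adj(I−A)·d / det(I−A), with det(I−A) = 0.4740:
  x_1 = (0.7400·250 + 0.2200·450 + 0.0600·125) / 0.4740 = 291.50 / 0.4740 ≈ 614.98
  x_2 = (0.1600·250 + 0.5600·450 + 0.0450·125) / 0.4740 = 297.625 / 0.4740 ≈ 627.90
  x_3 = (0.0800·250 + 0.2800·450 + 0.6150·125) / 0.4740 = 222.875 / 0.4740 ≈ 470.20

x_1 = 614.98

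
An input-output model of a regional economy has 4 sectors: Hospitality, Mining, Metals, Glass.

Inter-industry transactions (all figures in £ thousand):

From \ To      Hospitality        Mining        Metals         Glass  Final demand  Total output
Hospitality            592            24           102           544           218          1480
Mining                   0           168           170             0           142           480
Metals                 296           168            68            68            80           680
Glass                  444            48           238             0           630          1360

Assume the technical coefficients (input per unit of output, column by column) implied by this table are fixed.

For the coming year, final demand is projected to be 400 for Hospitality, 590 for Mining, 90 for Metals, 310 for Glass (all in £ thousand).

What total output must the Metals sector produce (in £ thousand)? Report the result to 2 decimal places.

x_3 = 1163.96

Technical coefficients a_ij = z_ij / X_j:
  a_11 = 592/1480 = 0.40, a_21 = 0/1480 = 0.00, a_31 = 296/1480 = 0.20, a_41 = 444/1480 = 0.30
  a_12 = 24/480 = 0.05, a_22 = 168/480 = 0.35, a_32 = 168/480 = 0.35, a_42 = 48/480 = 0.10
  a_13 = 102/680 = 0.15, a_23 = 170/680 = 0.25, a_33 = 68/680 = 0.10, a_43 = 238/680 = 0.35
  a_14 = 544/1360 = 0.40, a_24 = 0/1360 = 0.00, a_34 = 68/1360 = 0.05, a_44 = 0/1360 = 0.00
I − A =
  [   0.60    -0.05    -0.15    -0.40]
  [   0.00     0.65    -0.25     0.00]
  [  -0.20    -0.35     0.90    -0.05]
  [  -0.30    -0.10    -0.35     1.00]
Compute the cofactors C_ij = (−1)^(i+j)·(3×3 minor ij) of I−A; the adjugate is their transpose:
adj(I−A) = Cᵀ =
  [ 0.484875   0.182375   0.211000   0.204500]
  [ 0.053750   0.361250   0.120000   0.027500]
  [ 0.139750   0.189750   0.312000   0.071500]
  [ 0.199750   0.157250   0.184500   0.276500]
det(I−A) = Σ_j (I−A)_1j·C_1j = (0.60)(0.484875) + (-0.05)(0.053750) + (-0.15)(0.139750) + (-0.40)(0.199750) = 0.187375
(I − A)⁻¹ = adj(I−A) / det(I−A) ≈
  [   2.5877     0.9733     1.1261     1.0914]
  [   0.2869     1.9280     0.6404     0.1468]
  [   0.7458     1.0127     1.6651     0.3816]
  [   1.0660     0.8392     0.9847     1.4757]
x = (I − A)⁻¹ d = adj(I−A)·d / det(I−A), with det(I−A) = 0.187375:
  x_1 = (0.484875·400 + 0.182375·590 + 0.211000·90 + 0.204500·310) / 0.187375 = 383.93625 / 0.187375 ≈ 2049.03
  x_2 = (0.053750·400 + 0.361250·590 + 0.120000·90 + 0.027500·310) / 0.187375 = 253.9625 / 0.187375 ≈ 1355.37
  x_3 = (0.139750·400 + 0.189750·590 + 0.312000·90 + 0.071500·310) / 0.187375 = 218.0975 / 0.187375 ≈ 1163.96
  x_4 = (0.199750·400 + 0.157250·590 + 0.184500·90 + 0.276500·310) / 0.187375 = 274.9975 / 0.187375 ≈ 1467.63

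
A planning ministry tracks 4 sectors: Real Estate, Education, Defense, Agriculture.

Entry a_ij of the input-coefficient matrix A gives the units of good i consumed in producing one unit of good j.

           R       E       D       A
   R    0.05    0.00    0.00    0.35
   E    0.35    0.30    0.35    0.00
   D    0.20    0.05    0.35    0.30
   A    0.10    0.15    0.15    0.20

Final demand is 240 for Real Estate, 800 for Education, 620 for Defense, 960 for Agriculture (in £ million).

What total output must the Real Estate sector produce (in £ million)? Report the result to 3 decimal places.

x_R = 1140.190

I − A =
  [   0.95     0.00     0.00    -0.35]
  [  -0.35     0.70    -0.35     0.00]
  [  -0.20    -0.05     0.65    -0.30]
  [  -0.10    -0.15    -0.15     0.80]
Compute the cofactors C_ij = (−1)^(i+j)·(3×3 minor ij) of I−A; the adjugate is their transpose:
adj(I−A) = Cᵀ =
  [ 0.302750   0.036750   0.055125   0.153125]
  [ 0.232750   0.418000   0.272125   0.203875]
  [ 0.162750   0.089500   0.489125   0.254625]
  [ 0.112000   0.099750   0.149625   0.415625]
det(I−A) = Σ_j (I−A)_1j·C_1j = (0.95)(0.302750) + (0.00)(0.232750) + (0.00)(0.162750) + (-0.35)(0.112000) = 0.2484125
(I − A)⁻¹ = adj(I−A) / det(I−A) ≈
  [   1.2187     0.1479     0.2219     0.6164]
  [   0.9369     1.6827     1.0955     0.8207]
  [   0.6552     0.3603     1.9690     1.0250]
  [   0.4509     0.4015     0.6023     1.6731]
x = (I − A)⁻¹ d = adj(I−A)·d / det(I−A), with det(I−A) = 0.2484125:
  x_R = (0.302750·240 + 0.036750·800 + 0.055125·620 + 0.153125·960) / 0.2484125 = 283.2375 / 0.2484125 ≈ 1140.190
  x_E = (0.232750·240 + 0.418000·800 + 0.272125·620 + 0.203875·960) / 0.2484125 = 754.6975 / 0.2484125 ≈ 3038.082
  x_D = (0.162750·240 + 0.089500·800 + 0.489125·620 + 0.254625·960) / 0.2484125 = 658.3575 / 0.2484125 ≈ 2650.259
  x_A = (0.112000·240 + 0.099750·800 + 0.149625·620 + 0.415625·960) / 0.2484125 = 598.4475 / 0.2484125 ≈ 2409.088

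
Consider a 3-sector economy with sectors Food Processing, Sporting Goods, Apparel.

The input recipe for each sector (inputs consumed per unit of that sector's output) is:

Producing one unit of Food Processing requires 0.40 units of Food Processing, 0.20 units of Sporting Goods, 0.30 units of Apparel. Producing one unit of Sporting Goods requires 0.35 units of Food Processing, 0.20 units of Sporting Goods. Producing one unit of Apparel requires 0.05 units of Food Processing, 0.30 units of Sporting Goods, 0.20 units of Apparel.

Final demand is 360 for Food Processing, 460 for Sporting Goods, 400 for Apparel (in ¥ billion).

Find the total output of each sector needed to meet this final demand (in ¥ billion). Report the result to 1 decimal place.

x_F = 1466.4, x_S = 1335.3, x_A = 1049.9

I − A =
  [   0.60    -0.35    -0.05]
  [  -0.20     0.80    -0.30]
  [  -0.30     0.00     0.80]
Cofactors of I−A, C_ij = (−1)^(i+j)·(minor ij) (rows/columns in the sector order above):
  C_11 = (0.80)(0.80) − (-0.30)(0.00) = 0.6400
  C_12 = −[(-0.20)(0.80) − (-0.30)(-0.30)] = 0.2500
  C_13 = (-0.20)(0.00) − (0.80)(-0.30) = 0.2400
  C_21 = −[(-0.35)(0.80) − (-0.05)(0.00)] = 0.2800
  C_22 = (0.60)(0.80) − (-0.05)(-0.30) = 0.4650
  C_23 = −[(0.60)(0.00) − (-0.35)(-0.30)] = 0.1050
  C_31 = (-0.35)(-0.30) − (-0.05)(0.80) = 0.1450
  C_32 = −[(0.60)(-0.30) − (-0.05)(-0.20)] = 0.1900
  C_33 = (0.60)(0.80) − (-0.35)(-0.20) = 0.4100
det(I−A) = Σ_j (I−A)_1j·C_1j = (0.60)(0.6400) + (-0.35)(0.2500) + (-0.05)(0.2400) = 0.2845
adj(I−A) = Cᵀ =
  [ 0.6400   0.2800   0.1450]
  [ 0.2500   0.4650   0.1900]
  [ 0.2400   0.1050   0.4100]
(I − A)⁻¹ = adj(I−A) / det(I−A) ≈
  [   2.2496     0.9842     0.5097]
  [   0.8787     1.6344     0.6678]
  [   0.8436     0.3691     1.4411]
x = (I − A)⁻¹ d = adj(I−A)·d / det(I−A), with det(I−A) = 0.2845:
  x_F = (0.6400·360 + 0.2800·460 + 0.1450·400) / 0.2845 = 417.20 / 0.2845 ≈ 1466.4
  x_S = (0.2500·360 + 0.4650·460 + 0.1900·400) / 0.2845 = 379.90 / 0.2845 ≈ 1335.3
  x_A = (0.2400·360 + 0.1050·460 + 0.4100·400) / 0.2845 = 298.70 / 0.2845 ≈ 1049.9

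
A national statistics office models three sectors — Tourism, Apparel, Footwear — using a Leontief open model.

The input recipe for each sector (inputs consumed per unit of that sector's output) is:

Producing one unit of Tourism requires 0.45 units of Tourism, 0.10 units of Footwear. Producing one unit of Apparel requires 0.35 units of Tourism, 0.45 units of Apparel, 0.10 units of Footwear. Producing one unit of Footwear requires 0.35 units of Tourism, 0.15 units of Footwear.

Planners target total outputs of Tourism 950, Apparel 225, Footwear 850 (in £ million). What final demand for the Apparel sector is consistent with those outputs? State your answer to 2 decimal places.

d_2 = 123.75

I − A =
  [   0.55    -0.35    -0.35]
  [   0.00     0.55     0.00]
  [  -0.10    -0.10     0.85]
d = (I − A) x:
  d_1 = (+0.55)·950 + (-0.35)·225 + (-0.35)·850 = 146.25
  d_2 = (+0.00)·950 + (+0.55)·225 + (+0.00)·850 = 123.75
  d_3 = (-0.10)·950 + (-0.10)·225 + (+0.85)·850 = 605.00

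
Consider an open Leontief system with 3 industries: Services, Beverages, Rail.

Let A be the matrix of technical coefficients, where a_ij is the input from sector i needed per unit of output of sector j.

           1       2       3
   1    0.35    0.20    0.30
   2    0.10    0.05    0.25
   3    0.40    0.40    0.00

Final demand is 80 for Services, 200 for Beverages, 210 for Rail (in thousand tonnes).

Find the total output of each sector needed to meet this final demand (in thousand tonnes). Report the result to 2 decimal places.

x_1 = 523.54, x_2 = 420.25, x_3 = 587.52

I − A =
  [   0.65    -0.20    -0.30]
  [  -0.10     0.95    -0.25]
  [  -0.40    -0.40     1.00]
Cofactors of I−A, C_ij = (−1)^(i+j)·(minor ij) (rows/columns in the sector order above):
  C_11 = (0.95)(1.00) − (-0.25)(-0.40) = 0.8500
  C_12 = −[(-0.10)(1.00) − (-0.25)(-0.40)] = 0.2000
  C_13 = (-0.10)(-0.40) − (0.95)(-0.40) = 0.4200
  C_21 = −[(-0.20)(1.00) − (-0.30)(-0.40)] = 0.3200
  C_22 = (0.65)(1.00) − (-0.30)(-0.40) = 0.5300
  C_23 = −[(0.65)(-0.40) − (-0.20)(-0.40)] = 0.3400
  C_31 = (-0.20)(-0.25) − (-0.30)(0.95) = 0.3350
  C_32 = −[(0.65)(-0.25) − (-0.30)(-0.10)] = 0.1925
  C_33 = (0.65)(0.95) − (-0.20)(-0.10) = 0.5975
det(I−A) = Σ_j (I−A)_1j·C_1j = (0.65)(0.8500) + (-0.20)(0.2000) + (-0.30)(0.4200) = 0.3865
adj(I−A) = Cᵀ =
  [ 0.8500   0.3200   0.3350]
  [ 0.2000   0.5300   0.1925]
  [ 0.4200   0.3400   0.5975]
(I − A)⁻¹ = adj(I−A) / det(I−A) ≈
  [   2.1992     0.8279     0.8668]
  [   0.5175     1.3713     0.4981]
  [   1.0867     0.8797     1.5459]
x = (I − A)⁻¹ d = adj(I−A)·d / det(I−A), with det(I−A) = 0.3865:
  x_1 = (0.8500·80 + 0.3200·200 + 0.3350·210) / 0.3865 = 202.35 / 0.3865 ≈ 523.54
  x_2 = (0.2000·80 + 0.5300·200 + 0.1925·210) / 0.3865 = 162.425 / 0.3865 ≈ 420.25
  x_3 = (0.4200·80 + 0.3400·200 + 0.5975·210) / 0.3865 = 227.075 / 0.3865 ≈ 587.52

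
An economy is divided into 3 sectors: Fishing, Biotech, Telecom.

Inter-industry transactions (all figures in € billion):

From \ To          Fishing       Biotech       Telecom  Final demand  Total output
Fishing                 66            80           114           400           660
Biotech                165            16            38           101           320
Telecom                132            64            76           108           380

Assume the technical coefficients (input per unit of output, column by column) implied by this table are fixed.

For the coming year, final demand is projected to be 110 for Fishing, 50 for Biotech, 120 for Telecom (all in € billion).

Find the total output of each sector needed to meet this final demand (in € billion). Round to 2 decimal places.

Technical coefficients a_ij = z_ij / X_j:
  a_11 = 66/660 = 0.10, a_21 = 165/660 = 0.25, a_31 = 132/660 = 0.20
  a_12 = 80/320 = 0.25, a_22 = 16/320 = 0.05, a_32 = 64/320 = 0.20
  a_13 = 114/380 = 0.30, a_23 = 38/380 = 0.10, a_33 = 76/380 = 0.20
I − A =
  [   0.90    -0.25    -0.30]
  [  -0.25     0.95    -0.10]
  [  -0.20    -0.20     0.80]
Cofactors of I−A, C_ij = (−1)^(i+j)·(minor ij) (rows/columns in the sector order above):
  C_11 = (0.95)(0.80) − (-0.10)(-0.20) = 0.7400
  C_12 = −[(-0.25)(0.80) − (-0.10)(-0.20)] = 0.2200
  C_13 = (-0.25)(-0.20) − (0.95)(-0.20) = 0.2400
  C_21 = −[(-0.25)(0.80) − (-0.30)(-0.20)] = 0.2600
  C_22 = (0.90)(0.80) − (-0.30)(-0.20) = 0.6600
  C_23 = −[(0.90)(-0.20) − (-0.25)(-0.20)] = 0.2300
  C_31 = (-0.25)(-0.10) − (-0.30)(0.95) = 0.3100
  C_32 = −[(0.90)(-0.10) − (-0.30)(-0.25)] = 0.1650
  C_33 = (0.90)(0.95) − (-0.25)(-0.25) = 0.7925
det(I−A) = Σ_j (I−A)_1j·C_1j = (0.90)(0.7400) + (-0.25)(0.2200) + (-0.30)(0.2400) = 0.5390
adj(I−A) = Cᵀ =
  [ 0.7400   0.2600   0.3100]
  [ 0.2200   0.6600   0.1650]
  [ 0.2400   0.2300   0.7925]
(I − A)⁻¹ = adj(I−A) / det(I−A) ≈
  [   1.3729     0.4824     0.5751]
  [   0.4082     1.2245     0.3061]
  [   0.4453     0.4267     1.4703]
x = (I − A)⁻¹ d = adj(I−A)·d / det(I−A), with det(I−A) = 0.5390:
  x_1 = (0.7400·110 + 0.2600·50 + 0.3100·120) / 0.5390 = 131.60 / 0.5390 ≈ 244.16
  x_2 = (0.2200·110 + 0.6600·50 + 0.1650·120) / 0.5390 = 77.00 / 0.5390 ≈ 142.86
  x_3 = (0.2400·110 + 0.2300·50 + 0.7925·120) / 0.5390 = 133.00 / 0.5390 ≈ 246.75

x_1 = 244.16, x_2 = 142.86, x_3 = 246.75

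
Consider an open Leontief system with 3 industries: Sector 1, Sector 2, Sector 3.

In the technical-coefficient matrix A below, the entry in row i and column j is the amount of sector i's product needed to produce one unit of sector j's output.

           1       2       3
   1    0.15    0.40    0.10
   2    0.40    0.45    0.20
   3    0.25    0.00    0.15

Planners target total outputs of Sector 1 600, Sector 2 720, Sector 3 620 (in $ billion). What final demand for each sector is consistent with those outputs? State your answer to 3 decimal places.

I − A =
  [   0.85    -0.40    -0.10]
  [  -0.40     0.55    -0.20]
  [  -0.25     0.00     0.85]
d = (I − A) x:
  d_1 = (+0.85)·600 + (-0.40)·720 + (-0.10)·620 = 160.000
  d_2 = (-0.40)·600 + (+0.55)·720 + (-0.20)·620 = 32.000
  d_3 = (-0.25)·600 + (+0.00)·720 + (+0.85)·620 = 377.000

d_1 = 160.000, d_2 = 32.000, d_3 = 377.000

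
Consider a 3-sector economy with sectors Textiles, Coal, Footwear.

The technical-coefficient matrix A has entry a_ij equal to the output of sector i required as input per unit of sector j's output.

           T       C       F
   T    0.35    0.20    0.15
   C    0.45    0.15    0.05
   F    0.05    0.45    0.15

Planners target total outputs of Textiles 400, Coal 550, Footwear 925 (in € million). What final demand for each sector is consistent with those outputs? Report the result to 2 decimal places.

I − A =
  [   0.65    -0.20    -0.15]
  [  -0.45     0.85    -0.05]
  [  -0.05    -0.45     0.85]
d = (I − A) x:
  d_T = (+0.65)·400 + (-0.20)·550 + (-0.15)·925 = 11.25
  d_C = (-0.45)·400 + (+0.85)·550 + (-0.05)·925 = 241.25
  d_F = (-0.05)·400 + (-0.45)·550 + (+0.85)·925 = 518.75

d_T = 11.25, d_C = 241.25, d_F = 518.75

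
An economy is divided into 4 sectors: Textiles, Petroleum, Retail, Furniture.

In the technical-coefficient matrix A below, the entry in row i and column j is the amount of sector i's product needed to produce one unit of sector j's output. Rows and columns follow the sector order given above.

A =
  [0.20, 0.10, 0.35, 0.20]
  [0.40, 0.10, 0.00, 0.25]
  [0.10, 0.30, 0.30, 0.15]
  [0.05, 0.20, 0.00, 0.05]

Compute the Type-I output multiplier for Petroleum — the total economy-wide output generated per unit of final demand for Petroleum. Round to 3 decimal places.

I − A =
  [   0.80    -0.10    -0.35    -0.20]
  [  -0.40     0.90     0.00    -0.25]
  [  -0.10    -0.30     0.70    -0.15]
  [  -0.05    -0.20     0.00     0.95]
Compute the cofactors C_ij = (−1)^(i+j)·(3×3 minor ij) of I−A; the adjugate is their transpose:
adj(I−A) = Cᵀ =
  [ 0.563500   0.204750   0.281750   0.217000]
  [ 0.274750   0.489125   0.137375   0.208250]
  [ 0.217000   0.263250   0.579750   0.206500]
  [ 0.087500   0.113750   0.043750   0.402500]
det(I−A) = Σ_j (I−A)_1j·C_1j = (0.80)(0.563500) + (-0.10)(0.274750) + (-0.35)(0.217000) + (-0.20)(0.087500) = 0.329875
(I − A)⁻¹ = adj(I−A) / det(I−A) ≈
  [   1.7082     0.6207     0.8541     0.6578]
  [   0.8329     1.4828     0.4164     0.6313]
  [   0.6578     0.7980     1.7575     0.6260]
  [   0.2653     0.3448     0.1326     1.2202]
The output multiplier for sector j is the column-j sum of the Leontief inverse (I − A)⁻¹ = adj(I−A) / det(I−A).
Column 2 of adj(I−A): (0.204750, 0.489125, 0.263250, 0.113750); det(I−A) = 0.329875.
m_2 = (0.204750 + 0.489125 + 0.263250 + 0.113750) / 0.329875 = 1.070875 / 0.329875 ≈ 3.246.

m_2 = 3.246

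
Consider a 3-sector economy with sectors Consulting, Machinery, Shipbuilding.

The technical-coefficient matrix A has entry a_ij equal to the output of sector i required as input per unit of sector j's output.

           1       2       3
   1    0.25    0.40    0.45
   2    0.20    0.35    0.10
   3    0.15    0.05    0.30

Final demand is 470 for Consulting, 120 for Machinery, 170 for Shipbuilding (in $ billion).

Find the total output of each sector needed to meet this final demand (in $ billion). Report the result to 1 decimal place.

I − A =
  [   0.75    -0.40    -0.45]
  [  -0.20     0.65    -0.10]
  [  -0.15    -0.05     0.70]
Cofactors of I−A, C_ij = (−1)^(i+j)·(minor ij) (rows/columns in the sector order above):
  C_11 = (0.65)(0.70) − (-0.10)(-0.05) = 0.4500
  C_12 = −[(-0.20)(0.70) − (-0.10)(-0.15)] = 0.1550
  C_13 = (-0.20)(-0.05) − (0.65)(-0.15) = 0.1075
  C_21 = −[(-0.40)(0.70) − (-0.45)(-0.05)] = 0.3025
  C_22 = (0.75)(0.70) − (-0.45)(-0.15) = 0.4575
  C_23 = −[(0.75)(-0.05) − (-0.40)(-0.15)] = 0.0975
  C_31 = (-0.40)(-0.10) − (-0.45)(0.65) = 0.3325
  C_32 = −[(0.75)(-0.10) − (-0.45)(-0.20)] = 0.1650
  C_33 = (0.75)(0.65) − (-0.40)(-0.20) = 0.4075
det(I−A) = Σ_j (I−A)_1j·C_1j = (0.75)(0.4500) + (-0.40)(0.1550) + (-0.45)(0.1075) = 0.227125
adj(I−A) = Cᵀ =
  [ 0.4500   0.3025   0.3325]
  [ 0.1550   0.4575   0.1650]
  [ 0.1075   0.0975   0.4075]
(I − A)⁻¹ = adj(I−A) / det(I−A) ≈
  [   1.9813     1.3319     1.4640]
  [   0.6824     2.0143     0.7265]
  [   0.4733     0.4293     1.7942]
x = (I − A)⁻¹ d = adj(I−A)·d / det(I−A), with det(I−A) = 0.227125:
  x_1 = (0.4500·470 + 0.3025·120 + 0.3325·170) / 0.227125 = 304.325 / 0.227125 ≈ 1339.9
  x_2 = (0.1550·470 + 0.4575·120 + 0.1650·170) / 0.227125 = 155.80 / 0.227125 ≈ 686.0
  x_3 = (0.1075·470 + 0.0975·120 + 0.4075·170) / 0.227125 = 131.50 / 0.227125 ≈ 579.0

x_1 = 1339.9, x_2 = 686.0, x_3 = 579.0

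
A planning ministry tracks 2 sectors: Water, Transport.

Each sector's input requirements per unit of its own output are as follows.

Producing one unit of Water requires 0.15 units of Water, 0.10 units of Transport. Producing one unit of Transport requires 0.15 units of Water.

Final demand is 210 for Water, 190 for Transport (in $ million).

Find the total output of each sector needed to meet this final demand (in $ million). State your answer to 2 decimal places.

x_W = 285.63, x_T = 218.56

I − A =
  [   0.85    -0.15]
  [  -0.10     1.00]
det(I−A) = (0.85)(1.00) − (-0.15)(-0.10) = 0.8350
adj(I−A) = [[1.00, 0.15], [0.10, 0.85]]
(I − A)⁻¹ = adj(I−A) / det(I−A) ≈
  [   1.1976     0.1796]
  [   0.1198     1.0180]
x = (I − A)⁻¹ d = adj(I−A)·d / det(I−A), with det(I−A) = 0.8350:
  x_W = (1.00·210 + 0.15·190) / 0.8350 = 238.50 / 0.8350 ≈ 285.63
  x_T = (0.10·210 + 0.85·190) / 0.8350 = 182.50 / 0.8350 ≈ 218.56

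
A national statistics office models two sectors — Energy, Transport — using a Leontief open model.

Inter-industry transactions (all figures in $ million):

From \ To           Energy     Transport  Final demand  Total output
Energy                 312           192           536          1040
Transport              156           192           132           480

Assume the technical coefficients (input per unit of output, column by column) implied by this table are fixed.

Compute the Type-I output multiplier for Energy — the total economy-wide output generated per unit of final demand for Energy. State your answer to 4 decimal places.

Technical coefficients a_ij = z_ij / X_j:
  a_EE = 312/1040 = 0.30, a_TE = 156/1040 = 0.15
  a_ET = 192/480 = 0.40, a_TT = 192/480 = 0.40
I − A =
  [   0.70    -0.40]
  [  -0.15     0.60]
det(I−A) = (0.70)(0.60) − (-0.40)(-0.15) = 0.3600
adj(I−A) = [[0.60, 0.40], [0.15, 0.70]]
(I − A)⁻¹ = adj(I−A) / det(I−A) ≈
  [   1.66667     1.11111]
  [   0.41667     1.94444]
The output multiplier for sector j is the column-j sum of the Leontief inverse (I − A)⁻¹ = adj(I−A) / det(I−A).
Column E of adj(I−A): (0.60, 0.15); det(I−A) = 0.3600.
m_E = (0.60 + 0.15) / 0.3600 = 0.75 / 0.3600 ≈ 2.0833.

m_E = 2.0833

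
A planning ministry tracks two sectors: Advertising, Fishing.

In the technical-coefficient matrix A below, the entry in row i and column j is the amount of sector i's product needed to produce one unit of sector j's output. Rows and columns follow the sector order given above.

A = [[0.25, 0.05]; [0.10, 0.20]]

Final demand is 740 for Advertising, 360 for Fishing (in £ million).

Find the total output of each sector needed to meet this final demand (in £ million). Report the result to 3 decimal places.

I − A =
  [   0.75    -0.05]
  [  -0.10     0.80]
det(I−A) = (0.75)(0.80) − (-0.05)(-0.10) = 0.5950
adj(I−A) = [[0.80, 0.05], [0.10, 0.75]]
(I − A)⁻¹ = adj(I−A) / det(I−A) ≈
  [   1.3445     0.0840]
  [   0.1681     1.2605]
x = (I − A)⁻¹ d = adj(I−A)·d / det(I−A), with det(I−A) = 0.5950:
  x_1 = (0.80·740 + 0.05·360) / 0.5950 = 610.00 / 0.5950 ≈ 1025.210
  x_2 = (0.10·740 + 0.75·360) / 0.5950 = 344.00 / 0.5950 ≈ 578.151

x_1 = 1025.210, x_2 = 578.151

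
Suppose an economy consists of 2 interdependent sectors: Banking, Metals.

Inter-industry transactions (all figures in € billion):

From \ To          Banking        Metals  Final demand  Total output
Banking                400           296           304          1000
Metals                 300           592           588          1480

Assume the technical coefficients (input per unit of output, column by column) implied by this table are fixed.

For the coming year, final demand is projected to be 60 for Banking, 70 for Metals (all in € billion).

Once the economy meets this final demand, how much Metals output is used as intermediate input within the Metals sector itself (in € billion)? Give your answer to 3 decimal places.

z_22 = 80.000

Technical coefficients a_ij = z_ij / X_j:
  a_11 = 400/1000 = 0.40, a_21 = 300/1000 = 0.30
  a_12 = 296/1480 = 0.20, a_22 = 592/1480 = 0.40
I − A =
  [   0.60    -0.20]
  [  -0.30     0.60]
det(I−A) = (0.60)(0.60) − (-0.20)(-0.30) = 0.3000
adj(I−A) = [[0.60, 0.20], [0.30, 0.60]]
(I − A)⁻¹ = adj(I−A) / det(I−A) ≈
  [   2.0000     0.6667]
  [   1.0000     2.0000]
First solve x = (I − A)⁻¹ d = adj(I−A)·d / det(I−A); in particular x_2 = (0.30·60 + 0.60·70) / 0.3000 = 60.00 / 0.3000 = 200.00000.
Intermediate flow from 2 to 2: z_22 = a_22 · x_2 = 0.40 × 60.00 / 0.3000 = 24.00 / 0.3000 = 80.000.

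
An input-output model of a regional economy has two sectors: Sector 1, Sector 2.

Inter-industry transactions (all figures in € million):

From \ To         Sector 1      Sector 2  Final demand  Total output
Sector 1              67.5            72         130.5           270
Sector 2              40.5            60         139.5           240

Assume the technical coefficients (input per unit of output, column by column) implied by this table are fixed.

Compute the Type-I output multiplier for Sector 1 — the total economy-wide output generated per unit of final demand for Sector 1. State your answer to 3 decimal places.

m_1 = 1.739

Technical coefficients a_ij = z_ij / X_j:
  a_11 = 67.5/270 = 0.25, a_21 = 40.5/270 = 0.15
  a_12 = 72/240 = 0.30, a_22 = 60/240 = 0.25
I − A =
  [   0.75    -0.30]
  [  -0.15     0.75]
det(I−A) = (0.75)(0.75) − (-0.30)(-0.15) = 0.5175
adj(I−A) = [[0.75, 0.30], [0.15, 0.75]]
(I − A)⁻¹ = adj(I−A) / det(I−A) ≈
  [   1.4493     0.5797]
  [   0.2899     1.4493]
The output multiplier for sector j is the column-j sum of the Leontief inverse (I − A)⁻¹ = adj(I−A) / det(I−A).
Column 1 of adj(I−A): (0.75, 0.15); det(I−A) = 0.5175.
m_1 = (0.75 + 0.15) / 0.5175 = 0.90 / 0.5175 ≈ 1.739.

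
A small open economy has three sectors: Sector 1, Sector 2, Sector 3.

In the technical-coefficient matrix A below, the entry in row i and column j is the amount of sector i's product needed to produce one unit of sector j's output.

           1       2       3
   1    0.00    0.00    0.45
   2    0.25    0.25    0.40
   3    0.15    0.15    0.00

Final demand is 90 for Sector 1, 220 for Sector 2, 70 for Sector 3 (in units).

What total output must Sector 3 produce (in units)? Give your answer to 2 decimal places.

I − A =
  [   1.00     0.00    -0.45]
  [  -0.25     0.75    -0.40]
  [  -0.15    -0.15     1.00]
Cofactors of I−A, C_ij = (−1)^(i+j)·(minor ij) (rows/columns in the sector order above):
  C_11 = (0.75)(1.00) − (-0.40)(-0.15) = 0.6900
  C_12 = −[(-0.25)(1.00) − (-0.40)(-0.15)] = 0.3100
  C_13 = (-0.25)(-0.15) − (0.75)(-0.15) = 0.1500
  C_21 = −[(0.00)(1.00) − (-0.45)(-0.15)] = 0.0675
  C_22 = (1.00)(1.00) − (-0.45)(-0.15) = 0.9325
  C_23 = −[(1.00)(-0.15) − (0.00)(-0.15)] = 0.1500
  C_31 = (0.00)(-0.40) − (-0.45)(0.75) = 0.3375
  C_32 = −[(1.00)(-0.40) − (-0.45)(-0.25)] = 0.5125
  C_33 = (1.00)(0.75) − (0.00)(-0.25) = 0.7500
det(I−A) = Σ_j (I−A)_1j·C_1j = (1.00)(0.6900) + (0.00)(0.3100) + (-0.45)(0.1500) = 0.6225
adj(I−A) = Cᵀ =
  [ 0.6900   0.0675   0.3375]
  [ 0.3100   0.9325   0.5125]
  [ 0.1500   0.1500   0.7500]
(I − A)⁻¹ = adj(I−A) / det(I−A) ≈
  [   1.1084     0.1084     0.5422]
  [   0.4980     1.4980     0.8233]
  [   0.2410     0.2410     1.2048]
x = (I − A)⁻¹ d = adj(I−A)·d / det(I−A), with det(I−A) = 0.6225:
  x_1 = (0.6900·90 + 0.0675·220 + 0.3375·70) / 0.6225 = 100.575 / 0.6225 ≈ 161.57
  x_2 = (0.3100·90 + 0.9325·220 + 0.5125·70) / 0.6225 = 268.925 / 0.6225 ≈ 432.01
  x_3 = (0.1500·90 + 0.1500·220 + 0.7500·70) / 0.6225 = 99.00 / 0.6225 ≈ 159.04

x_3 = 159.04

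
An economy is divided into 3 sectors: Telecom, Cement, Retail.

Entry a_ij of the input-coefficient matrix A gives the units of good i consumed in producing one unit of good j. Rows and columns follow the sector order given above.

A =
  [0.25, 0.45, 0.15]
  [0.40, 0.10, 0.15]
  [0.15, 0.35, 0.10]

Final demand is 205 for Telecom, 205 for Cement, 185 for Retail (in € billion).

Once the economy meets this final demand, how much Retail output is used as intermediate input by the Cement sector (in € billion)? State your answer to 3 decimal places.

I − A =
  [   0.75    -0.45    -0.15]
  [  -0.40     0.90    -0.15]
  [  -0.15    -0.35     0.90]
Cofactors of I−A, C_ij = (−1)^(i+j)·(minor ij) (rows/columns in the sector order above):
  C_11 = (0.90)(0.90) − (-0.15)(-0.35) = 0.7575
  C_12 = −[(-0.40)(0.90) − (-0.15)(-0.15)] = 0.3825
  C_13 = (-0.40)(-0.35) − (0.90)(-0.15) = 0.2750
  C_21 = −[(-0.45)(0.90) − (-0.15)(-0.35)] = 0.4575
  C_22 = (0.75)(0.90) − (-0.15)(-0.15) = 0.6525
  C_23 = −[(0.75)(-0.35) − (-0.45)(-0.15)] = 0.3300
  C_31 = (-0.45)(-0.15) − (-0.15)(0.90) = 0.2025
  C_32 = −[(0.75)(-0.15) − (-0.15)(-0.40)] = 0.1725
  C_33 = (0.75)(0.90) − (-0.45)(-0.40) = 0.4950
det(I−A) = Σ_j (I−A)_1j·C_1j = (0.75)(0.7575) + (-0.45)(0.3825) + (-0.15)(0.2750) = 0.35475
adj(I−A) = Cᵀ =
  [ 0.7575   0.4575   0.2025]
  [ 0.3825   0.6525   0.1725]
  [ 0.2750   0.3300   0.4950]
(I − A)⁻¹ = adj(I−A) / det(I−A) ≈
  [   2.1353     1.2896     0.5708]
  [   1.0782     1.8393     0.4863]
  [   0.7752     0.9302     1.3953]
First solve x = (I − A)⁻¹ d = adj(I−A)·d / det(I−A); in particular x_C = (0.3825·205 + 0.6525·205 + 0.1725·185) / 0.35475 = 244.0875 / 0.35475 ≈ 688.05497.
Intermediate flow from R to C: z_RC = a_RC · x_C = 0.35 × 244.0875 / 0.35475 = 85.430625 / 0.35475 ≈ 240.819.

z_RC = 240.819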